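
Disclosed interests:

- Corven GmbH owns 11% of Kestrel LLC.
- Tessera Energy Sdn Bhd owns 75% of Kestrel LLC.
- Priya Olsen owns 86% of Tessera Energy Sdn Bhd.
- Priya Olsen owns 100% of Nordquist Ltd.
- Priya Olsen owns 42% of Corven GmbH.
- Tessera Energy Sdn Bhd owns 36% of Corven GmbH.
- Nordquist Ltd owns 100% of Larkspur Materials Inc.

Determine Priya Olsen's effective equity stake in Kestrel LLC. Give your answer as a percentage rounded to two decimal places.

72.53%

Priya reaches Kestrel along 3 paths.
Via Corven: 42% × 11% = 4.62%.
Via Tessera → Corven: 86% × 36% × 11% = 3.4056%.
Via Tessera: 86% × 75% = 64.5%.
Total: 4.62% + 3.4056% + 64.5% = 72.5256%.
Rounded: 72.53%.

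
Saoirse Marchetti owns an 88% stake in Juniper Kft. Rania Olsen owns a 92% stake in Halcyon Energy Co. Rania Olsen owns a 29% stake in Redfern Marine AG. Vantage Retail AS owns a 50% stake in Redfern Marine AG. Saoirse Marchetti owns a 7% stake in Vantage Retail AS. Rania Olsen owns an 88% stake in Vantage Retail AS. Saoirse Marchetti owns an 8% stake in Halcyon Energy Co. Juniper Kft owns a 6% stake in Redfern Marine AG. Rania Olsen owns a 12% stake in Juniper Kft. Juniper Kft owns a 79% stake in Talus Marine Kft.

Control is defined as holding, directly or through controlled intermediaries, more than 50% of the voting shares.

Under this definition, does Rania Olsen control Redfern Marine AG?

Rania holds 88% of Vantage, so Rania controls Vantage.
Vantage and Rania together hold 50% + 29% = 79% of Redfern, so Rania controls Redfern.

Yes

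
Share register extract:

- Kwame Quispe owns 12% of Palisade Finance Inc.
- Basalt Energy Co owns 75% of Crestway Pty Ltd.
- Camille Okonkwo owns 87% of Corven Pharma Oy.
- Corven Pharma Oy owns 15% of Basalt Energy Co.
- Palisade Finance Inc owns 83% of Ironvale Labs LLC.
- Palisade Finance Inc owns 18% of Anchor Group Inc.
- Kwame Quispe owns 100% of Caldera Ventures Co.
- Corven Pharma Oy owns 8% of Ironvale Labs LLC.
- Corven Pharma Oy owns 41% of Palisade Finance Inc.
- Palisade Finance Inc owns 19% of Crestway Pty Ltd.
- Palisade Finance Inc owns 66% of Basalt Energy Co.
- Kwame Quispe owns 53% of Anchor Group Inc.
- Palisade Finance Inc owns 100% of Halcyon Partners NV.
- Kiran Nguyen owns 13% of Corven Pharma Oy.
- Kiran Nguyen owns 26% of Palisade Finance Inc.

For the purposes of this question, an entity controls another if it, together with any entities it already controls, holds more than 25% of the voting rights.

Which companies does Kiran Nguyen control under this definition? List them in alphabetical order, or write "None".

Basalt Energy Co, Crestway Pty Ltd, Halcyon Partners NV, Ironvale Labs LLC, Palisade Finance Inc

Kiran holds 26% of Palisade, so Kiran controls Palisade.
Palisade holds 66% of Basalt, so Kiran controls Basalt.
Palisade holds 100% of Halcyon, so Kiran controls Halcyon.
Palisade holds 83% of Ironvale, so Kiran controls Ironvale.
Basalt and Palisade together hold 75% + 19% = 94% of Crestway, so Kiran controls Crestway.
No other company's threshold is met.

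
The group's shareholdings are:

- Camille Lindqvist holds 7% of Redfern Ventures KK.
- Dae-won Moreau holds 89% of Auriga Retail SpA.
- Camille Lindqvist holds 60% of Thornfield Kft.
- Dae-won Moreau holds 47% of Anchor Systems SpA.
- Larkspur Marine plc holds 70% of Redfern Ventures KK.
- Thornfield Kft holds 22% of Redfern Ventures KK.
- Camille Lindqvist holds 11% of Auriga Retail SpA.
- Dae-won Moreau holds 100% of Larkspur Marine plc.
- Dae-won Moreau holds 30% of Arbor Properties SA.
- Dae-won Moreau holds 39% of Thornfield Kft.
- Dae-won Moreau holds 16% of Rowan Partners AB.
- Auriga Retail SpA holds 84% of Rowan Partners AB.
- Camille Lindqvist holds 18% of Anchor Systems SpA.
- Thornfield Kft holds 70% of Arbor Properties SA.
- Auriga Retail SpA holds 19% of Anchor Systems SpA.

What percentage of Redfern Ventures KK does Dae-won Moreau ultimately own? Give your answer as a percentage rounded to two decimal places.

Dae-won reaches Redfern along 2 paths.
Via Thornfield: 39% × 22% = 8.58%.
Via Larkspur: 100% × 70% = 70%.
Total: 8.58% + 70% = 78.58%.

78.58%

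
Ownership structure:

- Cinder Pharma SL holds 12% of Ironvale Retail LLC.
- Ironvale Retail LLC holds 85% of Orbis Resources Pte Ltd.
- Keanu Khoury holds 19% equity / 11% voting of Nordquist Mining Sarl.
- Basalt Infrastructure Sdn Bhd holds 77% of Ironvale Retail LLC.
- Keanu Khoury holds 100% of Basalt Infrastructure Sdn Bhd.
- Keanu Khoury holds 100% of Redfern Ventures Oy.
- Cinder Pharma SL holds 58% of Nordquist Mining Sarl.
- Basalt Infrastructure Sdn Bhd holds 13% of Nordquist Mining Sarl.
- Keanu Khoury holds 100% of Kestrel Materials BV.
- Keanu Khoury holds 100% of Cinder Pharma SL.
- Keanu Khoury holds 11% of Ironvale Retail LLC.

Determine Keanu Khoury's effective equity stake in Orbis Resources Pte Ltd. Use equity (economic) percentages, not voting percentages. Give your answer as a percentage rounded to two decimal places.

Keanu reaches Orbis along 3 paths.
Via Ironvale: 11% × 85% = 9.35%.
Via Basalt → Ironvale: 100% × 77% × 85% = 65.45%.
Via Cinder → Ironvale: 100% × 12% × 85% = 10.2%.
Total: 9.35% + 65.45% + 10.2% = 85%.
Rounded: 85.00%.

85.00%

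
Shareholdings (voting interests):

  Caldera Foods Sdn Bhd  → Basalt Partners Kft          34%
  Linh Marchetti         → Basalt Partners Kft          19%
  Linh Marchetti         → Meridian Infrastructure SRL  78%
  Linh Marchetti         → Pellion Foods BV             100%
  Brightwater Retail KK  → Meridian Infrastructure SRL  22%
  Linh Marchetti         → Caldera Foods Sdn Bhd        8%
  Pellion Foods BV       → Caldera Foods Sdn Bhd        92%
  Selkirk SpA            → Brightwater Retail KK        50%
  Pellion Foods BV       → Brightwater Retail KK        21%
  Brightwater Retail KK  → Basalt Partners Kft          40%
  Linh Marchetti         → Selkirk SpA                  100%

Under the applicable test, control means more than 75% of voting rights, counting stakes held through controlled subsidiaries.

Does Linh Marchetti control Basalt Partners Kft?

Linh holds 100% of Pellion, so Linh controls Pellion.
Linh holds 100% of Selkirk, so Linh controls Selkirk.
Pellion and Linh together hold 92% + 8% = 100% of Caldera, so Linh controls Caldera.
Linh holds 78% of Meridian, so Linh controls Meridian.
In Basalt, Linh's side holds only 34% + 19% = 53%, not > 75%.
So Linh does not control Basalt.

No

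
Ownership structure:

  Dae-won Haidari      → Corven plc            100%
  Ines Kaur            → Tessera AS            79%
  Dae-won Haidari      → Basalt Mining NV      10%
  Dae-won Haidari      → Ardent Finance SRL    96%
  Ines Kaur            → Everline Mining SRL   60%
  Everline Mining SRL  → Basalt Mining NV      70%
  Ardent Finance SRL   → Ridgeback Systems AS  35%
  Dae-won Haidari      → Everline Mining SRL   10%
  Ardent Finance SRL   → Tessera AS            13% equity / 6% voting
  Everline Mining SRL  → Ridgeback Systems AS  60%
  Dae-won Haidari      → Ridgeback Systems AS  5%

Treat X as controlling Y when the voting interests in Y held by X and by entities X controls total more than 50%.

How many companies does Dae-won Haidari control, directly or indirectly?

Dae-won holds 96% of Ardent, so Dae-won controls Ardent.
Dae-won holds 100% of Corven, so Dae-won controls Corven.
No other company's threshold is met.
Dae-won controls 2 companies.

2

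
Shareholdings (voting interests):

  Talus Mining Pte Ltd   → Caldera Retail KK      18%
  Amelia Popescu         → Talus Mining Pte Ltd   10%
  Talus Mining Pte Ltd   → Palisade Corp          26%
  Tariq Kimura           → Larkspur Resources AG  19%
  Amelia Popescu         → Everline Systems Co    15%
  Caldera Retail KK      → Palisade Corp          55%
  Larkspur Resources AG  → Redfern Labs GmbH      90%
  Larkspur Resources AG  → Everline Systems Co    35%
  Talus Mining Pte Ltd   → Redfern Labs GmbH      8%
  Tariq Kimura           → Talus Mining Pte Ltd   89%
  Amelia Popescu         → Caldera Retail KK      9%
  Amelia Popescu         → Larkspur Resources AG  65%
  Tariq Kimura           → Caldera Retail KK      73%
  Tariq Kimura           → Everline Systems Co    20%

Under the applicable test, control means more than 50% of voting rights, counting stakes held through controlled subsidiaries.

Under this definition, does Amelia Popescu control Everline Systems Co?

Amelia holds 65% of Larkspur, so Amelia controls Larkspur.
Larkspur holds 90% of Redfern, so Amelia controls Redfern.
In Everline, Amelia's side holds only 35% + 15% = 50%, not > 50%.
So Amelia does not control Everline.

No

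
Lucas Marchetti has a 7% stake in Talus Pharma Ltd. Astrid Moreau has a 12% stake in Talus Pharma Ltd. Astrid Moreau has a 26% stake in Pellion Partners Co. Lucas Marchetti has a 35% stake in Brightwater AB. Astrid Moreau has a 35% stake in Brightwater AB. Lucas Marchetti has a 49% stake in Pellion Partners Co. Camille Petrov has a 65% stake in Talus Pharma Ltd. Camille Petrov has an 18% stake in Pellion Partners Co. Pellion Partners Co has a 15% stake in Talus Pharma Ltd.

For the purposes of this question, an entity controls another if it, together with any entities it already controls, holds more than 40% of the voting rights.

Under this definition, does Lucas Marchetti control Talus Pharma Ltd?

No

Lucas holds 49% of Pellion, so Lucas controls Pellion.
In Talus, Lucas's side holds only 15% + 7% = 22%, not > 40%.
So Lucas does not control Talus.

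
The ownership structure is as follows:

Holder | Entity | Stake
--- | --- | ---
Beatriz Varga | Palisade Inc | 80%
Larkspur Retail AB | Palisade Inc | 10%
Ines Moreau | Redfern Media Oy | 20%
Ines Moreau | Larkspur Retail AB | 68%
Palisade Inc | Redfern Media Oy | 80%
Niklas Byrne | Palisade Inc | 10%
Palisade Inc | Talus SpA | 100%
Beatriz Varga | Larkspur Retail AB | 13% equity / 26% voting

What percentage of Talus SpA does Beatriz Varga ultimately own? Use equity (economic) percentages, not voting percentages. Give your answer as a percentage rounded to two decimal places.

Beatriz reaches Talus along 2 paths.
Via Palisade: 80% × 100% = 80%.
Via Larkspur → Palisade: 13% × 10% × 100% = 1.3%.
Total: 80% + 1.3% = 81.3%.
Rounded: 81.30%.

81.30%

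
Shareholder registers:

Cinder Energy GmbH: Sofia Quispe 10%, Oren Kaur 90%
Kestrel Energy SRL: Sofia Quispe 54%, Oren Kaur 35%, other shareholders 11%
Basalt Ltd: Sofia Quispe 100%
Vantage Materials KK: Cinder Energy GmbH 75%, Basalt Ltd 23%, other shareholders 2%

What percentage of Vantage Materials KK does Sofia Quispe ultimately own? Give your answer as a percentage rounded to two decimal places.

30.50%

Sofia reaches Vantage along 2 paths.
Via Cinder: 10% × 75% = 7.5%.
Via Basalt: 100% × 23% = 23%.
Total: 7.5% + 23% = 30.5%.
Rounded: 30.50%.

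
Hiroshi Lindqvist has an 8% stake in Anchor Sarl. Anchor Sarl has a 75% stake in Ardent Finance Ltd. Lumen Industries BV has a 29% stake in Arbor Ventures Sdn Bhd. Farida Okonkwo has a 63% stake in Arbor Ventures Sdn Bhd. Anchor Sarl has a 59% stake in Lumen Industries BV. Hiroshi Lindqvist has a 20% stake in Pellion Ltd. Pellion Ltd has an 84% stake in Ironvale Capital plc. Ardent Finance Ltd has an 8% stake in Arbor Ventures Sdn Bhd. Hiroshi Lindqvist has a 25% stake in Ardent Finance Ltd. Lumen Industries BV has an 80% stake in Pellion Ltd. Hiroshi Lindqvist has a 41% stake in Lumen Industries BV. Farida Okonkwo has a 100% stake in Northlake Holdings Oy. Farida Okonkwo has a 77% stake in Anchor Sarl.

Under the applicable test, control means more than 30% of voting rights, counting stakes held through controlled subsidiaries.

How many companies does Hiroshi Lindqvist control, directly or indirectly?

3

Hiroshi holds 41% of Lumen, so Hiroshi controls Lumen.
Hiroshi and Lumen together hold 20% + 80% = 100% of Pellion, so Hiroshi controls Pellion.
Pellion holds 84% of Ironvale, so Hiroshi controls Ironvale.
No other company's threshold is met.
Hiroshi controls 3 companies.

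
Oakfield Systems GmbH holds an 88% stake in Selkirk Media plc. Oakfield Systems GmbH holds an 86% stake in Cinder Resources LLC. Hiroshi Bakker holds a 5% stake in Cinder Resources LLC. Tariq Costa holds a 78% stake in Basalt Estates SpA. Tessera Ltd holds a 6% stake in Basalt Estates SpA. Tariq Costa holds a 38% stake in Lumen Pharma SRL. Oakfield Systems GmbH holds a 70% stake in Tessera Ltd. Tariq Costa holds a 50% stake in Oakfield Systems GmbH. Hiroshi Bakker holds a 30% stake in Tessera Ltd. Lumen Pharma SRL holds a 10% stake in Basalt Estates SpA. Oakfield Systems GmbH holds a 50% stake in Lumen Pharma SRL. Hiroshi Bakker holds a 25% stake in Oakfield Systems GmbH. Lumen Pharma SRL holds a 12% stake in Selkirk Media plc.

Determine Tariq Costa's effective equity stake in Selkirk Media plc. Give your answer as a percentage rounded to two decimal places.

51.56%

Tariq reaches Selkirk along 3 paths.
Via Oakfield → Lumen: 50% × 50% × 12% = 3%.
Via Lumen: 38% × 12% = 4.56%.
Via Oakfield: 50% × 88% = 44%.
Total: 3% + 4.56% + 44% = 51.56%.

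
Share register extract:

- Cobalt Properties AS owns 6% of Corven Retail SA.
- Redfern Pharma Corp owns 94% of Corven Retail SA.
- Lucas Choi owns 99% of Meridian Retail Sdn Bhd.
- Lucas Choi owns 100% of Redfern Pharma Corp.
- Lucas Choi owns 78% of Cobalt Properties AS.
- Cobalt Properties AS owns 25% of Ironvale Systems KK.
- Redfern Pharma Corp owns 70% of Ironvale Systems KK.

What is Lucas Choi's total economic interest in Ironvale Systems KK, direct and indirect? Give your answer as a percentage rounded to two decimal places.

89.50%

Lucas reaches Ironvale along 2 paths.
Via Redfern: 100% × 70% = 70%.
Via Cobalt: 78% × 25% = 19.5%.
Total: 70% + 19.5% = 89.5%.
Rounded: 89.50%.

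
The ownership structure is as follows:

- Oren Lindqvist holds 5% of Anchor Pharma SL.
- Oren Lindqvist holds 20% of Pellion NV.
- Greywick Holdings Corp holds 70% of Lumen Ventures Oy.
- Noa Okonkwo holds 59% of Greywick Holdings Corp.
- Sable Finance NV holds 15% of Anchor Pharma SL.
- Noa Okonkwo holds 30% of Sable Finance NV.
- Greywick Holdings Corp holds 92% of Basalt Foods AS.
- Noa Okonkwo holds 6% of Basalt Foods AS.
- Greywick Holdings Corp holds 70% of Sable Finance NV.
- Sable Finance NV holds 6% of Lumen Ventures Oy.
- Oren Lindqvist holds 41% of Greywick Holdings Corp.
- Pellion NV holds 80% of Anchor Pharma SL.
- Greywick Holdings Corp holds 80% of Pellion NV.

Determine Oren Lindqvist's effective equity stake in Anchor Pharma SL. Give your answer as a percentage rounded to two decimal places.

Oren reaches Anchor along 4 paths.
Via Greywick → Pellion: 41% × 80% × 80% = 26.24%.
Via Pellion: 20% × 80% = 16%.
Direct stake: 5% = 5%.
Via Greywick → Sable: 41% × 70% × 15% = 4.305%.
Total: 26.24% + 16% + 5% + 4.305% = 51.545%.
Rounded: 51.55%.

51.55%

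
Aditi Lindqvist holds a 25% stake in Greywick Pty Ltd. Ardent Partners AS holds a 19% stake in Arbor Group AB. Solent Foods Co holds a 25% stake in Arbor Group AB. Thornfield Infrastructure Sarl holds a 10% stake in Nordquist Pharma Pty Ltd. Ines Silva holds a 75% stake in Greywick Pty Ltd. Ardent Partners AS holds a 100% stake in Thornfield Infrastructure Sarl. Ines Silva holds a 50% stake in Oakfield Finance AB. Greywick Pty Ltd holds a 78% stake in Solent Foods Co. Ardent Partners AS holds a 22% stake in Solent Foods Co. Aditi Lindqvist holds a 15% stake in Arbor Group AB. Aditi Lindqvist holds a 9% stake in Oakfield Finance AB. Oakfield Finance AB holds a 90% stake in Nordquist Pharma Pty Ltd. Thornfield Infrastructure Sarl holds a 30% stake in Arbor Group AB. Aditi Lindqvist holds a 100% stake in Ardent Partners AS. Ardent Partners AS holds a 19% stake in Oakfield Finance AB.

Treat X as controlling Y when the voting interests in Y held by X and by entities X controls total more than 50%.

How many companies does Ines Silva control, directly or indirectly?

Ines holds 75% of Greywick, so Ines controls Greywick.
Greywick holds 78% of Solent, so Ines controls Solent.
No other company's threshold is met.
Ines controls 2 companies.

2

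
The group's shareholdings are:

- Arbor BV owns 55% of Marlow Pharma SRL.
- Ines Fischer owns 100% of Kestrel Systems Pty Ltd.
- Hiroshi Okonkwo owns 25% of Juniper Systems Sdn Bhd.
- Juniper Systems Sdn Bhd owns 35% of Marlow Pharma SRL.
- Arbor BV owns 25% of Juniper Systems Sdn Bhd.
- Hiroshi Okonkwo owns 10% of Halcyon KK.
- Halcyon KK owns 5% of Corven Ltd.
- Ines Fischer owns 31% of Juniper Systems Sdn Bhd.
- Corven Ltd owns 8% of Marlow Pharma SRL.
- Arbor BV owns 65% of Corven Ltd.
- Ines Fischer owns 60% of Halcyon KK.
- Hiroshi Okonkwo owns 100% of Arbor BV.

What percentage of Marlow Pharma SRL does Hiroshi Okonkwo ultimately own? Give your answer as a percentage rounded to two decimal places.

Hiroshi reaches Marlow along 5 paths.
Via Arbor: 100% × 55% = 55%.
Via Halcyon → Corven: 10% × 5% × 8% = 0.04%.
Via Arbor → Corven: 100% × 65% × 8% = 5.2%.
Via Juniper: 25% × 35% = 8.75%.
Via Arbor → Juniper: 100% × 25% × 35% = 8.75%.
Total: 55% + 0.04% + 5.2% + 8.75% + 8.75% = 77.74%.

77.74%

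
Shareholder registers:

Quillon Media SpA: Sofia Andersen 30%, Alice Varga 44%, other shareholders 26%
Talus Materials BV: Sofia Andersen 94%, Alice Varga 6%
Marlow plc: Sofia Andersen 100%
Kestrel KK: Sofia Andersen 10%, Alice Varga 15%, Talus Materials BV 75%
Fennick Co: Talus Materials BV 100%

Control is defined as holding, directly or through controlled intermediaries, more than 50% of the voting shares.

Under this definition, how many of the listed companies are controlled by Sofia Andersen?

Sofia holds 94% of Talus, so Sofia controls Talus.
Sofia holds 100% of Marlow, so Sofia controls Marlow.
Sofia and Talus together hold 10% + 75% = 85% of Kestrel, so Sofia controls Kestrel.
Talus holds 100% of Fennick, so Sofia controls Fennick.
No other company's threshold is met.
Sofia controls 4 companies.

4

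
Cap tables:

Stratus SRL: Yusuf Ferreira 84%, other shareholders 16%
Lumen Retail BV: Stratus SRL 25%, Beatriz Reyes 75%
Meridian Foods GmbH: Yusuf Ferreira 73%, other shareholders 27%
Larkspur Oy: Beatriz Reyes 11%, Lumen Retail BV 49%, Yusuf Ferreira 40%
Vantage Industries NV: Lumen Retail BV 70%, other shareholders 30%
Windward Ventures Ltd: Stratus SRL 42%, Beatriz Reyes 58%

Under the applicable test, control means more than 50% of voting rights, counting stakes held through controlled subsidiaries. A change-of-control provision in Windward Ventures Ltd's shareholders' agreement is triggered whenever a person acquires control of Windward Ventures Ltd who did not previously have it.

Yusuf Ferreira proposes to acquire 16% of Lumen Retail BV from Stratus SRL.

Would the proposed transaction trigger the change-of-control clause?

The purchase adds only to Yusuf's holdings (Stratus's stake shrinks), so Yusuf is the only person who could newly come to control Windward.
Yusuf holds 84% of Stratus, so Yusuf controls Stratus.
Yusuf holds 73% of Meridian, so Yusuf controls Meridian.
In Windward, Yusuf's side holds only 42%, not > 50%.
So before the transaction, Yusuf does not control Windward.
After the purchase, Yusuf holds 16% of Lumen directly, and Stratus's stake falls to 9%.
Yusuf's side now holds 9% + 16% = 25% of Lumen, not > 50%, so Yusuf still does not control Lumen.
After the transaction, Yusuf's side holds 42% of Windward, not > 50%, so Yusuf still does not control Windward.
No new person acquires control, so the clause is not triggered.

No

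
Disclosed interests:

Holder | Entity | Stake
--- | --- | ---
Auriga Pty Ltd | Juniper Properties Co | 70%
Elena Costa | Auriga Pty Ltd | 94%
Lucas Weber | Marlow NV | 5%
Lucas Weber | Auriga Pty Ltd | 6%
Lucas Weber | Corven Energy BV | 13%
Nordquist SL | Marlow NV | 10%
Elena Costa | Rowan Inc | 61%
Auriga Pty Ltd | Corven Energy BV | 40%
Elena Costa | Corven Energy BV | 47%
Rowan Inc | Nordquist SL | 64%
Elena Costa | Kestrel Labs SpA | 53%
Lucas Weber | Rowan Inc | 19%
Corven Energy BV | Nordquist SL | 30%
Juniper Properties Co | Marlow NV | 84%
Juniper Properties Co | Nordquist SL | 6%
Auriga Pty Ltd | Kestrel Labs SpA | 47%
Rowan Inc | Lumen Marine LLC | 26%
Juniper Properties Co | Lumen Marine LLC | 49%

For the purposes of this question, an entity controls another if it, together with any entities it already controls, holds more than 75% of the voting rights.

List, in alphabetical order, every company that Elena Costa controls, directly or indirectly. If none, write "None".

Elena holds 94% of Auriga, so Elena controls Auriga.
Auriga and Elena together hold 47% + 53% = 100% of Kestrel, so Elena controls Kestrel.
Auriga and Elena together hold 40% + 47% = 87% of Corven, so Elena controls Corven.
No other company's threshold is met.

Auriga Pty Ltd, Corven Energy BV, Kestrel Labs SpA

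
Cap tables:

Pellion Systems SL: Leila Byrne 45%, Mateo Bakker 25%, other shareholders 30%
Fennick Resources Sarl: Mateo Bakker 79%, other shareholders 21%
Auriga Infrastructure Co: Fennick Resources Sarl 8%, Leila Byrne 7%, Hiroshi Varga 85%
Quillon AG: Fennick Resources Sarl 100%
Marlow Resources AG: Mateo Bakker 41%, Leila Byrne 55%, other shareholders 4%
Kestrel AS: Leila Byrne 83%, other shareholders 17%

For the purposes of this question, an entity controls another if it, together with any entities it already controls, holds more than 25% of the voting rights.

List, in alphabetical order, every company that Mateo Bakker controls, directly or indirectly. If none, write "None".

Mateo holds 79% of Fennick, so Mateo controls Fennick.
Fennick holds 100% of Quillon, so Mateo controls Quillon.
Mateo holds 41% of Marlow, so Mateo controls Marlow.
No other company's threshold is met.

Fennick Resources Sarl, Marlow Resources AG, Quillon AG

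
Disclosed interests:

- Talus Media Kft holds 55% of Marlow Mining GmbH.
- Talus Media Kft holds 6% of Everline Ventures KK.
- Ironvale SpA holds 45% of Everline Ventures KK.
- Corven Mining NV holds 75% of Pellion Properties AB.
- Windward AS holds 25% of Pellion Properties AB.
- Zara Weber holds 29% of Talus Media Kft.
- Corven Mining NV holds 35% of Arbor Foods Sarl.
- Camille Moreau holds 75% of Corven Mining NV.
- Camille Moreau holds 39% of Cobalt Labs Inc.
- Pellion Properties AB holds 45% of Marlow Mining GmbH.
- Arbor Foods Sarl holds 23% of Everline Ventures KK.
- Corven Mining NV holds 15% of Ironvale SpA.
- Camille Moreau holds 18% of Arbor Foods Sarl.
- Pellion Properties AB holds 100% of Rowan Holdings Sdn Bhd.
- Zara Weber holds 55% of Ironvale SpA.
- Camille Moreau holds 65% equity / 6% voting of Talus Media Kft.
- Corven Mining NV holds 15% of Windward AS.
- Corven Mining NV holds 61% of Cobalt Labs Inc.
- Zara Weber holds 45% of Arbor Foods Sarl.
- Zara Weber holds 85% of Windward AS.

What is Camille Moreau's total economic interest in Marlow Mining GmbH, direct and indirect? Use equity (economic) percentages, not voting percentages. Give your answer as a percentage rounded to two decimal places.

62.33%

Camille reaches Marlow along 3 paths.
Via Talus: 65% × 55% = 35.75%.
Via Corven → Pellion: 75% × 75% × 45% = 25.3125%.
Via Corven → Windward → Pellion: 75% × 15% × 25% × 45% = 1.265625%.
Total: 35.75% + 25.3125% + 1.265625% = 62.328125%.
Rounded: 62.33%.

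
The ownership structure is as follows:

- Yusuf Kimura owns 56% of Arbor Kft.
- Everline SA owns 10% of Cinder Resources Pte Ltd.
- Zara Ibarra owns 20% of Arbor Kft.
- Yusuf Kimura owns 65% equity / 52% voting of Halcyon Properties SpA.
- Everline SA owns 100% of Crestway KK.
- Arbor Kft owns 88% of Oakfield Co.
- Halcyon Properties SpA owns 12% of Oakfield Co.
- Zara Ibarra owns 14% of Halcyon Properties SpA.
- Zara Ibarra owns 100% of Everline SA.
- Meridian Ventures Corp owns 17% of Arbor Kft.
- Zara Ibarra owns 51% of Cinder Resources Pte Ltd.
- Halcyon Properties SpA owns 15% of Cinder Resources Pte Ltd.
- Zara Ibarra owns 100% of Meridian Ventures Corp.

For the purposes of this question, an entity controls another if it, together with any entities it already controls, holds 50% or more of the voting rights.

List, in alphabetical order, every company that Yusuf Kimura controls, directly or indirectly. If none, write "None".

Arbor Kft, Halcyon Properties SpA, Oakfield Co

Yusuf holds 52% of Halcyon, so Yusuf controls Halcyon.
Yusuf holds 56% of Arbor, so Yusuf controls Arbor.
Halcyon and Arbor together hold 12% + 88% = 100% of Oakfield, so Yusuf controls Oakfield.
No other company's threshold is met.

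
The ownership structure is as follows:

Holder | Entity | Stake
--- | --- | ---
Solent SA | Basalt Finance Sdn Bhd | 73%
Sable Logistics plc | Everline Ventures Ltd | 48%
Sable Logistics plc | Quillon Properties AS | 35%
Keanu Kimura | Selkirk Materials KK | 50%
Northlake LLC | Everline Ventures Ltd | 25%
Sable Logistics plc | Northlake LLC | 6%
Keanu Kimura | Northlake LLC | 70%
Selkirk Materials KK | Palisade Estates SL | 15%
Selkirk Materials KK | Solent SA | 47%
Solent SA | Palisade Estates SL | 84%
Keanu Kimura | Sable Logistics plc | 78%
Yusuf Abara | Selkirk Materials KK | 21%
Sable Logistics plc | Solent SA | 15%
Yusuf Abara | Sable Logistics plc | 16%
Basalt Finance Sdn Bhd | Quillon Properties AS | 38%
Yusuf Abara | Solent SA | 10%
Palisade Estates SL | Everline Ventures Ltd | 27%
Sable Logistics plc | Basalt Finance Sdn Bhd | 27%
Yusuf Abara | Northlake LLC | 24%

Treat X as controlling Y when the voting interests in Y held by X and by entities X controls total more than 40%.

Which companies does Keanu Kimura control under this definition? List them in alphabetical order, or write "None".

Basalt Finance Sdn Bhd, Everline Ventures Ltd, Northlake LLC, Palisade Estates SL, Quillon Properties AS, Sable Logistics plc, Selkirk Materials KK, Solent SA

Keanu holds 78% of Sable, so Keanu controls Sable.
Keanu holds 50% of Selkirk, so Keanu controls Selkirk.
Selkirk and Sable together hold 47% + 15% = 62% of Solent, so Keanu controls Solent.
Selkirk and Solent together hold 15% + 84% = 99% of Palisade, so Keanu controls Palisade.
Sable and Keanu together hold 6% + 70% = 76% of Northlake, so Keanu controls Northlake.
Solent and Sable together hold 73% + 27% = 100% of Basalt, so Keanu controls Basalt.
Sable and Basalt together hold 35% + 38% = 73% of Quillon, so Keanu controls Quillon.
Sable and Palisade and Northlake together hold 48% + 27% + 25% = 100% of Everline, so Keanu controls Everline.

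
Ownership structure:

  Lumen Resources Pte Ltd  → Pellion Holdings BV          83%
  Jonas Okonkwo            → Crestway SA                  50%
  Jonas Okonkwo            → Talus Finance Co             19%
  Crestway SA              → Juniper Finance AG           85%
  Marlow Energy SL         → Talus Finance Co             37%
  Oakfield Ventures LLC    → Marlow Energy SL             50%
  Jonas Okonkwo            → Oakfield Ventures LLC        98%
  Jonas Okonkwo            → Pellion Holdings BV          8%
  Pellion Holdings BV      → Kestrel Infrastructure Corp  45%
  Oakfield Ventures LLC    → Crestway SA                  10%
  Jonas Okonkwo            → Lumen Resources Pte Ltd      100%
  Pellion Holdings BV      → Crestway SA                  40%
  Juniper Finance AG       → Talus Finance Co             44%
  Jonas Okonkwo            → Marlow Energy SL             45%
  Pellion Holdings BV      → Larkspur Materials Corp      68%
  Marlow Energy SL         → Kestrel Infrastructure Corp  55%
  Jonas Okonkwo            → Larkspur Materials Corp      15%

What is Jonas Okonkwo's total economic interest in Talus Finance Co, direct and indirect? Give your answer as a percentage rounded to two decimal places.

89.76%

Jonas reaches Talus along 7 paths.
Via Marlow: 45% × 37% = 16.65%.
Via Oakfield → Marlow: 98% × 50% × 37% = 18.13%.
Direct stake: 19% = 19%.
Via Crestway → Juniper: 50% × 85% × 44% = 18.7%.
Via Pellion → Crestway → Juniper: 8% × 40% × 85% × 44% = 1.1968%.
Via Lumen → Pellion → Crestway → Juniper: 100% × 83% × 40% × 85% × 44% = 12.4168%.
Via Oakfield → Crestway → Juniper: 98% × 10% × 85% × 44% = 3.6652%.
Total: 16.65% + 18.13% + 19% + 18.7% + 1.1968% + 12.4168% + 3.6652% = 89.7588%.
Rounded: 89.76%.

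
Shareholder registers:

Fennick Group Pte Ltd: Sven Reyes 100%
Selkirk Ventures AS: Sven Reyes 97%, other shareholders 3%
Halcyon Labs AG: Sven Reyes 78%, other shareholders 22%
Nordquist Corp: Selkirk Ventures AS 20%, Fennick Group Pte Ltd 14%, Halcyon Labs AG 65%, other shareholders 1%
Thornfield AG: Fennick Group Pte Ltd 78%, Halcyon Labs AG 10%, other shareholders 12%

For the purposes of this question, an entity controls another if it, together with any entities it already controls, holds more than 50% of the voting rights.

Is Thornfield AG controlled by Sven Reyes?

Sven holds 78% of Halcyon, so Sven controls Halcyon.
Sven holds 100% of Fennick, so Sven controls Fennick.
Fennick and Halcyon together hold 78% + 10% = 88% of Thornfield, so Sven controls Thornfield.

Yes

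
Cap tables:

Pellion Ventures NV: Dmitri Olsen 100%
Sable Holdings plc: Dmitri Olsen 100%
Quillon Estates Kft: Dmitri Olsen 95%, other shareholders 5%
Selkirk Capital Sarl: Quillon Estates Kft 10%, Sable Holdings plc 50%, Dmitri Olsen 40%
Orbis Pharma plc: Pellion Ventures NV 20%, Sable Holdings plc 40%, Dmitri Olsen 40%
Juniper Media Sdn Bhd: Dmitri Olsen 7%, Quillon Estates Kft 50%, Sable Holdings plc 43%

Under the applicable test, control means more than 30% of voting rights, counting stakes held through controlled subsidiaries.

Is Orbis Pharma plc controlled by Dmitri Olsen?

Dmitri holds 100% of Pellion, so Dmitri controls Pellion.
Dmitri holds 100% of Sable, so Dmitri controls Sable.
Pellion and Sable and Dmitri together hold 20% + 40% + 40% = 100% of Orbis, so Dmitri controls Orbis.

Yes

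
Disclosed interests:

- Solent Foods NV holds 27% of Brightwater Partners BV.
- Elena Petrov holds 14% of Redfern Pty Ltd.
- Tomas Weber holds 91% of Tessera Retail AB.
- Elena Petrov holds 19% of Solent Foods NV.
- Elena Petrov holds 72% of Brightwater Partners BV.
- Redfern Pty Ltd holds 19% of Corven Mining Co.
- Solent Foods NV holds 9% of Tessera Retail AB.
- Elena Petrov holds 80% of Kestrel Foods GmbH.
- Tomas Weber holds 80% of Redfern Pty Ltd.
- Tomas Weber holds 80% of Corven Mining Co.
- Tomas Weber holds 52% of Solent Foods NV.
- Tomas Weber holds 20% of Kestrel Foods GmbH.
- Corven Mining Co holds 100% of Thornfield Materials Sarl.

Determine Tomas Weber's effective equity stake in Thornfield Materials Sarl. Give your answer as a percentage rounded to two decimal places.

95.20%

Tomas reaches Thornfield along 2 paths.
Via Corven: 80% × 100% = 80%.
Via Redfern → Corven: 80% × 19% × 100% = 15.2%.
Total: 80% + 15.2% = 95.2%.
Rounded: 95.20%.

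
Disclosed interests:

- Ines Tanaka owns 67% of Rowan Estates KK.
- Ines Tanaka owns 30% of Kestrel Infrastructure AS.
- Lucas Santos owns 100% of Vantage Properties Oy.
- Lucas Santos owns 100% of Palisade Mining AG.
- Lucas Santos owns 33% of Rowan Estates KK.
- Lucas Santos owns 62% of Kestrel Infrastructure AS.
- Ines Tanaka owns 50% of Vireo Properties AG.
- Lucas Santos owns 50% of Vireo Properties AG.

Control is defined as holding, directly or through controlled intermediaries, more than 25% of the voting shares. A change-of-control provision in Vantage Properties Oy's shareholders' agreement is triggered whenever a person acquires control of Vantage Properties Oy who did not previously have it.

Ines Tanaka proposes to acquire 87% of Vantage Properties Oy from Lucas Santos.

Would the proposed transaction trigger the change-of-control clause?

Yes

The purchase adds only to Ines's holdings (Lucas's stake shrinks), so Ines is the only person who could newly come to control Vantage.
Ines holds 30% of Kestrel, so Ines controls Kestrel.
Ines holds 50% of Vireo, so Ines controls Vireo.
Ines holds 67% of Rowan, so Ines controls Rowan.
Neither Ines nor any entity Ines controls holds any voting interest in Vantage.
So before the transaction, Ines does not control Vantage.
After the purchase, Ines holds 87% of Vantage directly, and Lucas's stake falls to 13%.
Ines holds 87% of Vantage, so Ines controls Vantage.
Ines did not control Vantage before and does after, so the clause is triggered.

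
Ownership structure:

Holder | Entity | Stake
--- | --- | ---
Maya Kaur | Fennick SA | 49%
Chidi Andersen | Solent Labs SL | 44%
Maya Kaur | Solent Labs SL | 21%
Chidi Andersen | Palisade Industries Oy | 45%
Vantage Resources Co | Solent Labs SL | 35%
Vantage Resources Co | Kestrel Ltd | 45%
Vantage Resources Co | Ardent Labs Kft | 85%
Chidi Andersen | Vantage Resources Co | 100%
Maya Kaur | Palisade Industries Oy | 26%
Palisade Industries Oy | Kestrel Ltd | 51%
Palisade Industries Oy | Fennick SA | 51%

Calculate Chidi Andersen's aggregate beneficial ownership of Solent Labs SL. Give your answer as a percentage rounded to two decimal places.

Chidi reaches Solent along 2 paths.
Via Vantage: 100% × 35% = 35%.
Direct stake: 44% = 44%.
Total: 35% + 44% = 79%.
Rounded: 79.00%.

79.00%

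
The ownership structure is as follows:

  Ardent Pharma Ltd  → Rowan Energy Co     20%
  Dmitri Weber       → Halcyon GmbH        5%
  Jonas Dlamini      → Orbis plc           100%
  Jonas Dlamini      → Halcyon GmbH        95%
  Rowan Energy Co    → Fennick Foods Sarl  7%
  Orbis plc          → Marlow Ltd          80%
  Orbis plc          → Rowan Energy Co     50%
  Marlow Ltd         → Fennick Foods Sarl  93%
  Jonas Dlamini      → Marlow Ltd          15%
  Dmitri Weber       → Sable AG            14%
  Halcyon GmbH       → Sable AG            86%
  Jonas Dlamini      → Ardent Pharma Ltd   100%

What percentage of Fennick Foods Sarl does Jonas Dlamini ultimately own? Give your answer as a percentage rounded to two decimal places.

Jonas reaches Fennick along 4 paths.
Via Marlow: 15% × 93% = 13.95%.
Via Orbis → Marlow: 100% × 80% × 93% = 74.4%.
Via Orbis → Rowan: 100% × 50% × 7% = 3.5%.
Via Ardent → Rowan: 100% × 20% × 7% = 1.4%.
Total: 13.95% + 74.4% + 3.5% + 1.4% = 93.25%.

93.25%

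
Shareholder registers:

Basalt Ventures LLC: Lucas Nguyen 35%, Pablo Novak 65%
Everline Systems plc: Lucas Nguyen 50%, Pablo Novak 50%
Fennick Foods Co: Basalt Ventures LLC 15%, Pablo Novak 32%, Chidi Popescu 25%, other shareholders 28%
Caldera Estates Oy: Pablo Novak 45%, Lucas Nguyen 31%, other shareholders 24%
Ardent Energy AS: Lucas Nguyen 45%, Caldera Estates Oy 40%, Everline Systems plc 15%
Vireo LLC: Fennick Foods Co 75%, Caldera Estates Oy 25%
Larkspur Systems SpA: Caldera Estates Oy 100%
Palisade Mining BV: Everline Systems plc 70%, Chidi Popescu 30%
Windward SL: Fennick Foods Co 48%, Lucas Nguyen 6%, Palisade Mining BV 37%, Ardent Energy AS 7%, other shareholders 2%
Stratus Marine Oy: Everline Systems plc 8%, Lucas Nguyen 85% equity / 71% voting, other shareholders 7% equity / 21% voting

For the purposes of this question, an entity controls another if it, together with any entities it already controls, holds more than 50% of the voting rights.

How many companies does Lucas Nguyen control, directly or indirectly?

Lucas holds 71% of Stratus, so Lucas controls Stratus.
No other company's threshold is met.
Lucas controls 1 company.

1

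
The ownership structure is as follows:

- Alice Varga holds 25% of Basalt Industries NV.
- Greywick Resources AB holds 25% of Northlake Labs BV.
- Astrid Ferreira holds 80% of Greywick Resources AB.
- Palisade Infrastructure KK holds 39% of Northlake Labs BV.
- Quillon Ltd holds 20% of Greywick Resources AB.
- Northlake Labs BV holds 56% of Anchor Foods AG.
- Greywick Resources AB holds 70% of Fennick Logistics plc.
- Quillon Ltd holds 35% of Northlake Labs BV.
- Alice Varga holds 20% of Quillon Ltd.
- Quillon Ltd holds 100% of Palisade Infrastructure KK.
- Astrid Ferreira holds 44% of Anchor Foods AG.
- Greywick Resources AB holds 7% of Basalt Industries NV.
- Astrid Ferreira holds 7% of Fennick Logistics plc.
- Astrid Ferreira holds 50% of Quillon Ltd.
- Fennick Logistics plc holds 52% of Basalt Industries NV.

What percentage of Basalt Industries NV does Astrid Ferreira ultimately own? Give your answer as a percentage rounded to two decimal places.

Astrid reaches Basalt along 5 paths.
Via Greywick: 80% × 7% = 5.6%.
Via Quillon → Greywick: 50% × 20% × 7% = 0.7%.
Via Greywick → Fennick: 80% × 70% × 52% = 29.12%.
Via Quillon → Greywick → Fennick: 50% × 20% × 70% × 52% = 3.64%.
Via Fennick: 7% × 52% = 3.64%.
Total: 5.6% + 0.7% + 29.12% + 3.64% + 3.64% = 42.7%.
Rounded: 42.70%.

42.70%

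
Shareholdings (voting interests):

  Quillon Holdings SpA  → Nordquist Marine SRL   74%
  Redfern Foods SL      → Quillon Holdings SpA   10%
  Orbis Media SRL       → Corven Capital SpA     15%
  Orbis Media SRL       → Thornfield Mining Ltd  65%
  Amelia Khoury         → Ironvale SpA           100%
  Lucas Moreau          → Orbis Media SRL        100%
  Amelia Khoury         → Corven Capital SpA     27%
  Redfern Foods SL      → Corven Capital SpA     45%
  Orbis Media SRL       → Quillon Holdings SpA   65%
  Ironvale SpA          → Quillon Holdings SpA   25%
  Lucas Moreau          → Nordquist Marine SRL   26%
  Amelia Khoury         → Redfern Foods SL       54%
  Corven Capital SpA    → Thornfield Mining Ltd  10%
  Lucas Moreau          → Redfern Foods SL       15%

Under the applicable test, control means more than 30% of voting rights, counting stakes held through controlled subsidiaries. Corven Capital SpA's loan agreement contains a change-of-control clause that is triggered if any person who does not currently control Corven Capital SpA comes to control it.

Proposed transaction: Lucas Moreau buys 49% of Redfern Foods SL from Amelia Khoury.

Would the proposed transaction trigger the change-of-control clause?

Yes

The purchase adds only to Lucas's holdings (Amelia's stake shrinks), so Lucas is the only person who could newly come to control Corven.
Lucas holds 100% of Orbis, so Lucas controls Orbis.
Orbis holds 65% of Quillon, so Lucas controls Quillon.
Orbis holds 65% of Thornfield, so Lucas controls Thornfield.
Lucas and Quillon together hold 26% + 74% = 100% of Nordquist, so Lucas controls Nordquist.
In Corven, Lucas's side holds only 15%, not > 30%.
So before the transaction, Lucas does not control Corven.
After the purchase, Lucas's direct stake in Redfern rises to 15% + 49% = 64%, and Amelia's stake falls to 5%.
Lucas holds 64% of Redfern, so Lucas controls Redfern.
Redfern and Orbis together hold 45% + 15% = 60% of Corven, so Lucas controls Corven.
Lucas did not control Corven before and does after, so the clause is triggered.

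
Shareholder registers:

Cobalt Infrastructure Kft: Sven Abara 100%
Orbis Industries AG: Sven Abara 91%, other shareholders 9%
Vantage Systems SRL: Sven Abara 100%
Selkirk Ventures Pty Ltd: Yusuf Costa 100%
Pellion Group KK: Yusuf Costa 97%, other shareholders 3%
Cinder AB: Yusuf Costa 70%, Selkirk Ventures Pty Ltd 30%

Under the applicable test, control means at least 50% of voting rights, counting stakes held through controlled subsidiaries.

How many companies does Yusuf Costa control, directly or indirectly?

3

Yusuf holds 100% of Selkirk, so Yusuf controls Selkirk.
Yusuf holds 97% of Pellion, so Yusuf controls Pellion.
Yusuf and Selkirk together hold 70% + 30% = 100% of Cinder, so Yusuf controls Cinder.
No other company's threshold is met.
Yusuf controls 3 companies.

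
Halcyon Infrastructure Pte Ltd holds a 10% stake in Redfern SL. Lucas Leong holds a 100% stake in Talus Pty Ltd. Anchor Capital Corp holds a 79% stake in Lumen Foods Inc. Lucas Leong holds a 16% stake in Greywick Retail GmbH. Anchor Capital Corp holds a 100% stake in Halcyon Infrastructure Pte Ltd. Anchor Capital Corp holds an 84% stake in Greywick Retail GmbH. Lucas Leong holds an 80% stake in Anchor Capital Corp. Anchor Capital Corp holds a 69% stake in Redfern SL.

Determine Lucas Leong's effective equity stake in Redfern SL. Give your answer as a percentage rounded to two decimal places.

63.20%

Lucas reaches Redfern along 2 paths.
Via Anchor → Halcyon: 80% × 100% × 10% = 8%.
Via Anchor: 80% × 69% = 55.2%.
Total: 8% + 55.2% = 63.2%.
Rounded: 63.20%.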